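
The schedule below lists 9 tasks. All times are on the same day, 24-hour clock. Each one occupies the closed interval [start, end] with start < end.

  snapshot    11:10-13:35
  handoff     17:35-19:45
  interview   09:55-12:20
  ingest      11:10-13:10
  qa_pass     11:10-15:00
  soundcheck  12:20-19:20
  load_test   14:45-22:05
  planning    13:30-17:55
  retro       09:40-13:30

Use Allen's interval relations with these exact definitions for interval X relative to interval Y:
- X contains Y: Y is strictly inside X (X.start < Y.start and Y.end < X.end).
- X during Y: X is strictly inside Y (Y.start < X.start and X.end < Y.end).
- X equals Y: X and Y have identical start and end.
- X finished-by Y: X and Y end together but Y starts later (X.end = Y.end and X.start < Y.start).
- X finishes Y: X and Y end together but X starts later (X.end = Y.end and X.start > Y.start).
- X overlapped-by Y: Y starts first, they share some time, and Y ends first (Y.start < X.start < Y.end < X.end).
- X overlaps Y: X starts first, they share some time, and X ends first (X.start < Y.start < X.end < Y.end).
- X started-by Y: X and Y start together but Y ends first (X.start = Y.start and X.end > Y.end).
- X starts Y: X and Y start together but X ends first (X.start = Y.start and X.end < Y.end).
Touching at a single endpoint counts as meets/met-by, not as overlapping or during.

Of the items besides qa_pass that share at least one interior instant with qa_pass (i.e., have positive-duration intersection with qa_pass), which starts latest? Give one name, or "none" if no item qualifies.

Target qa_pass = [11:10, 15:00].
handoff [17:35, 19:45] → after → excluded.
ingest [11:10, 13:10] → starts → candidate.
interview [09:55, 12:20] → overlaps → candidate.
load_test [14:45, 22:05] → overlapped-by → candidate.
planning [13:30, 17:55] → overlapped-by → candidate.
retro [09:40, 13:30] → overlaps → candidate.
snapshot [11:10, 13:35] → starts → candidate.
soundcheck [12:20, 19:20] → overlapped-by → candidate.
Among candidates, latest start is 14:45 → load_test.

load_test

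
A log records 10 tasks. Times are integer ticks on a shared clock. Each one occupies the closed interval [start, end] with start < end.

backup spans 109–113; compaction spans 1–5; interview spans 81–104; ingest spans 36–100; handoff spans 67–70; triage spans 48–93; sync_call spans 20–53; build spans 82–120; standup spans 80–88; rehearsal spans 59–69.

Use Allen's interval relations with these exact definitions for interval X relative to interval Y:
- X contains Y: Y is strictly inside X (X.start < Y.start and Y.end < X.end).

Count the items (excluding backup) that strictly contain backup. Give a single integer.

1

Target backup = [109, 113].
build [82, 120] → contains → counts.
compaction [1, 5] → before → no.
handoff [67, 70] → before → no.
ingest [36, 100] → before → no.
interview [81, 104] → before → no.
rehearsal [59, 69] → before → no.
standup [80, 88] → before → no.
sync_call [20, 53] → before → no.
triage [48, 93] → before → no.
Total: 1.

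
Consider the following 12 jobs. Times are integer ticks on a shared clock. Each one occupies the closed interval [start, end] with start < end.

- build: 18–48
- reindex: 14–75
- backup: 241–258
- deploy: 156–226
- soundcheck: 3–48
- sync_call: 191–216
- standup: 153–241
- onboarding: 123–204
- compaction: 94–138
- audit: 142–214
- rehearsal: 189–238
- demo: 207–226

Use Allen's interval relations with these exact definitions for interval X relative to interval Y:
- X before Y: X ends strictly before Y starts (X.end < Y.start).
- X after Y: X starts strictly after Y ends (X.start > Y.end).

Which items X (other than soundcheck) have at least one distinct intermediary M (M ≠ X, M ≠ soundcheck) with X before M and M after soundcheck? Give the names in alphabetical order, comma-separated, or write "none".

Target soundcheck = [3, 48].
Intermediaries M with M after soundcheck: audit, backup, compaction, demo, deploy, onboarding, rehearsal, standup, sync_call.
Via audit — items with X before audit: build, compaction, reindex.
Via backup — items with X before backup: audit, build, compaction, demo, deploy, onboarding, rehearsal, reindex, sync_call.
Via compaction — items with X before compaction: build, reindex.
Via demo — items with X before demo: build, compaction, onboarding, reindex.
Via deploy — items with X before deploy: build, compaction, reindex.
Via onboarding — items with X before onboarding: build, reindex.
Via rehearsal — items with X before rehearsal: build, compaction, reindex.
Via standup — items with X before standup: build, compaction, reindex.
Via sync_call — items with X before sync_call: build, compaction, reindex.
Union: audit, build, compaction, demo, deploy, onboarding, rehearsal, reindex, sync_call.

audit, build, compaction, demo, deploy, onboarding, rehearsal, reindex, sync_call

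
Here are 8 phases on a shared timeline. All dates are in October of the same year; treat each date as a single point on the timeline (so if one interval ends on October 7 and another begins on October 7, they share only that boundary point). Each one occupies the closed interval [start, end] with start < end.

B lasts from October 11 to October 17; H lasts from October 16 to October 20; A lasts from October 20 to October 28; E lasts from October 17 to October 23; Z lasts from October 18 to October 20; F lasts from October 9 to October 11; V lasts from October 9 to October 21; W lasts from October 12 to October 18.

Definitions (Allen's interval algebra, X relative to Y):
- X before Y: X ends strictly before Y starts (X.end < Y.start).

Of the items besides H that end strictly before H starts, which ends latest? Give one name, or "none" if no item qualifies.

Target H = [October 16, October 20].
A [October 20, October 28] → met-by → excluded.
B [October 11, October 17] → overlaps → excluded.
E [October 17, October 23] → overlapped-by → excluded.
F [October 9, October 11] → before → candidate.
V [October 9, October 21] → contains → excluded.
W [October 12, October 18] → overlaps → excluded.
Z [October 18, October 20] → finishes → excluded.
Among candidates, latest end is October 11 → F.

F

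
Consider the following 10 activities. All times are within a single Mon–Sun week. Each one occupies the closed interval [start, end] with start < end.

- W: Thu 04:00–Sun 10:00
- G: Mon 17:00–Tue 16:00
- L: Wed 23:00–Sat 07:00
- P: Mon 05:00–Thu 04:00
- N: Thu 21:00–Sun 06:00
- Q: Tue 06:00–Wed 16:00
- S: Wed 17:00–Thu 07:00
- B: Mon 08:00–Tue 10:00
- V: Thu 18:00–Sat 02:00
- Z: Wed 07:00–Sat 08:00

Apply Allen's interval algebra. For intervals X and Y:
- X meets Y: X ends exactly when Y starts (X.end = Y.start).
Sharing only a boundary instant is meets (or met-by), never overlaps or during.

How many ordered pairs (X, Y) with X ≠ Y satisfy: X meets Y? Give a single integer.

1

Checking all 90 ordered pairs for relation 'meets'; matching pairs in alphabetical order:
(P, W): P meets W ✓
Count: 1.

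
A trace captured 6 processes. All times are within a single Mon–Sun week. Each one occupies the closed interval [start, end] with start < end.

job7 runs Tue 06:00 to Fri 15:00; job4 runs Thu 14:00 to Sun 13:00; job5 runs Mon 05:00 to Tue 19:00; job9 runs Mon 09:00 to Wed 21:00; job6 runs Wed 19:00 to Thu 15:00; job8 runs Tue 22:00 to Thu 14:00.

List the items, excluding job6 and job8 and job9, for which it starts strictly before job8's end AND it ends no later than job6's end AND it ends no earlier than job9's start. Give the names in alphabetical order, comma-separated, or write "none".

Conditions: its start is strictly before job8's end (X.start < Thu 14:00) AND its end is no later than job6's end (X.end <= Thu 15:00) AND its end is no earlier than job9's start (X.end >= Mon 09:00).
job4: start Thu 14:00 < Thu 14:00? ✗; end Sun 13:00 <= Thu 15:00? ✗; end Sun 13:00 >= Mon 09:00? ✓ → no.
job5: start Mon 05:00 < Thu 14:00? ✓; end Tue 19:00 <= Thu 15:00? ✓; end Tue 19:00 >= Mon 09:00? ✓ → yes.
job7: start Tue 06:00 < Thu 14:00? ✓; end Fri 15:00 <= Thu 15:00? ✗; end Fri 15:00 >= Mon 09:00? ✓ → no.
Result: job5.

job5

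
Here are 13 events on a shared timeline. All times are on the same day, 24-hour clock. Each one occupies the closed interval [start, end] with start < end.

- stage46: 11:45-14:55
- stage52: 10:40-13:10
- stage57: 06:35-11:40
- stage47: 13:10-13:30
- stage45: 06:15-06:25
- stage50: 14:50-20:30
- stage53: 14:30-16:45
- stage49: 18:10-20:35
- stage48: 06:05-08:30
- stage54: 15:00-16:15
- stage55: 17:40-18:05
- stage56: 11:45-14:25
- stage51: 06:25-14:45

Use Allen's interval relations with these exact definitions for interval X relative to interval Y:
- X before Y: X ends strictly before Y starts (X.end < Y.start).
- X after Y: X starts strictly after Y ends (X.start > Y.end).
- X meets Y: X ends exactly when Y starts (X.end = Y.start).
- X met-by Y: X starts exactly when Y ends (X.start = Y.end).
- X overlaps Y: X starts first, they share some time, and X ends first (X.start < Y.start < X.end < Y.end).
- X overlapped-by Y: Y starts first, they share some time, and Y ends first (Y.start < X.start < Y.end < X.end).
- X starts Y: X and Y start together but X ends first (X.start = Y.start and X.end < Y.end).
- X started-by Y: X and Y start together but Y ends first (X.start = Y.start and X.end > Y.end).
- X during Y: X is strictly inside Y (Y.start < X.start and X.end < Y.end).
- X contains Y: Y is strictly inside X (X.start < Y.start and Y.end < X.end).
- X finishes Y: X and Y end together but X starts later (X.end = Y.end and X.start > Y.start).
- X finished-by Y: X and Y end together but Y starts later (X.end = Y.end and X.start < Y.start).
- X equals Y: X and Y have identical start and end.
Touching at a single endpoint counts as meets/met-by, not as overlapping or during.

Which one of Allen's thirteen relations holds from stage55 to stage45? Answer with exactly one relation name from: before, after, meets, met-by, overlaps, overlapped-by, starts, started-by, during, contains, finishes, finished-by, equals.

stage55 = [17:40, 18:05]; stage45 = [06:15, 06:25].
Compare endpoints: stage55.start > stage45.start, stage55.start > stage45.end, stage55.end > stage45.start, stage55.end > stage45.end.
That pattern is 'after'.

after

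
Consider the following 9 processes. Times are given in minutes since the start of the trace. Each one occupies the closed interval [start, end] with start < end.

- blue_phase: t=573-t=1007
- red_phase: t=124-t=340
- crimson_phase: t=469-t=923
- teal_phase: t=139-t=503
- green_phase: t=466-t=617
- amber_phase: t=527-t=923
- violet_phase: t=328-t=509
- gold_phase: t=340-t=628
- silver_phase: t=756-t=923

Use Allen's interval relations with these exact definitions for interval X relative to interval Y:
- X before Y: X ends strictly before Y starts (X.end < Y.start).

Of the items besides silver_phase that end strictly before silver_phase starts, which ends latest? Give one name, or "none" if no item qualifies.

Target silver_phase = [t=756, t=923].
amber_phase [t=527, t=923] → finished-by → excluded.
blue_phase [t=573, t=1007] → contains → excluded.
crimson_phase [t=469, t=923] → finished-by → excluded.
gold_phase [t=340, t=628] → before → candidate.
green_phase [t=466, t=617] → before → candidate.
red_phase [t=124, t=340] → before → candidate.
teal_phase [t=139, t=503] → before → candidate.
violet_phase [t=328, t=509] → before → candidate.
Among candidates, latest end is t=628 → gold_phase.

gold_phase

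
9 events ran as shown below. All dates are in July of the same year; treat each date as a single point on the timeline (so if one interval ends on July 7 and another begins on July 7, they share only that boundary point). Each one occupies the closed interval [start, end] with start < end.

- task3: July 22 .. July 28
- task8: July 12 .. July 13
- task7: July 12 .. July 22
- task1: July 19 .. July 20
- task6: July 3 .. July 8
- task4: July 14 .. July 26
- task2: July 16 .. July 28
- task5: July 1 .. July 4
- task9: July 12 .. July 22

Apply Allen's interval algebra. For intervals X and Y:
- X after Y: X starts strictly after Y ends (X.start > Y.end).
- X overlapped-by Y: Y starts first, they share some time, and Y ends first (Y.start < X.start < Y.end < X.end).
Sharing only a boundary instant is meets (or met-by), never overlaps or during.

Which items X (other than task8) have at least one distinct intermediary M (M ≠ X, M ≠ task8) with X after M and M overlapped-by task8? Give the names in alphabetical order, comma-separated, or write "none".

none

Target task8 = [July 12, July 13].
Intermediaries M with M overlapped-by task8: none.
Union: none.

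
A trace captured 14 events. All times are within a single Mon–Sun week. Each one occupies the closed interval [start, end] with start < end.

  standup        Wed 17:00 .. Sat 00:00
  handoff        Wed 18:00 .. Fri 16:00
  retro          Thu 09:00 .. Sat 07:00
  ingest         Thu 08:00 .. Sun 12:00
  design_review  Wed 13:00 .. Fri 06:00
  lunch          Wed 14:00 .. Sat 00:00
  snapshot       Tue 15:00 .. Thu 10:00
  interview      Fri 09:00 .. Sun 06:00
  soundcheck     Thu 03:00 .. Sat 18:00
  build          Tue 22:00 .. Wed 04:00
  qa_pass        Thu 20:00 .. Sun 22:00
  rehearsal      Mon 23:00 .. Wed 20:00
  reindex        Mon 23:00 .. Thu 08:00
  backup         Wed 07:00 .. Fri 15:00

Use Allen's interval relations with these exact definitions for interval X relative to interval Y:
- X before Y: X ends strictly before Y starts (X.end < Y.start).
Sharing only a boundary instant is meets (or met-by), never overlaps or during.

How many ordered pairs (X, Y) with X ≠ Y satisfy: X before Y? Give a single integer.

Checking all 182 ordered pairs for relation 'before'; matching pairs in alphabetical order:
(build, backup): build before backup ✓
(build, design_review): build before design_review ✓
(build, handoff): build before handoff ✓
(build, ingest): build before ingest ✓
(build, interview): build before interview ✓
(build, lunch): build before lunch ✓
(build, qa_pass): build before qa_pass ✓
(build, retro): build before retro ✓
(build, soundcheck): build before soundcheck ✓
(build, standup): build before standup ✓
(design_review, interview): design_review before interview ✓
(rehearsal, ingest): rehearsal before ingest ✓
(rehearsal, interview): rehearsal before interview ✓
(rehearsal, qa_pass): rehearsal before qa_pass ✓
(rehearsal, retro): rehearsal before retro ✓
(rehearsal, soundcheck): rehearsal before soundcheck ✓
(reindex, interview): reindex before interview ✓
(reindex, qa_pass): reindex before qa_pass ✓
(reindex, retro): reindex before retro ✓
(snapshot, interview): snapshot before interview ✓
(snapshot, qa_pass): snapshot before qa_pass ✓
Count: 21.

21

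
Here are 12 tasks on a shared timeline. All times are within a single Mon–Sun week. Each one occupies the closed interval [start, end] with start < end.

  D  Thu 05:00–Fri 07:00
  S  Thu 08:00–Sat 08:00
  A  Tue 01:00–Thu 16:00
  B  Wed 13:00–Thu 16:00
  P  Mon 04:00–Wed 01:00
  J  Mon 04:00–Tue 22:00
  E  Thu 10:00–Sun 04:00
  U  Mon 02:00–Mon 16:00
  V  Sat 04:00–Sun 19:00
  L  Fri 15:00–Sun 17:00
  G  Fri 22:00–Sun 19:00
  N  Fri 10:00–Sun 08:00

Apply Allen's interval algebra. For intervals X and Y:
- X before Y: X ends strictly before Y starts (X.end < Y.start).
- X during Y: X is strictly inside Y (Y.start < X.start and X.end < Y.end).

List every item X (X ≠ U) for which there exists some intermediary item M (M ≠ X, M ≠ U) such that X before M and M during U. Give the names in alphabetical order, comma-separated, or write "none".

Target U = [Mon 02:00, Mon 16:00].
Intermediaries M with M during U: none.
Union: none.

none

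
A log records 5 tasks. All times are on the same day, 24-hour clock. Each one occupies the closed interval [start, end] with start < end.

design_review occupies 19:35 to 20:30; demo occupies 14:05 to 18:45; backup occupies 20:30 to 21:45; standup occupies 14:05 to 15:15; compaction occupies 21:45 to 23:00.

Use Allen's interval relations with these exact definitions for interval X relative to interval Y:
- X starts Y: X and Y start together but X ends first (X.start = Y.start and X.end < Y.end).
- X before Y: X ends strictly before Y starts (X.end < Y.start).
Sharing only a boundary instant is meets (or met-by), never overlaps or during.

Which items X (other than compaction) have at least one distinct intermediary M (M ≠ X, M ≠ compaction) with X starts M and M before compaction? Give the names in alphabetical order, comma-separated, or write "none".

Target compaction = [21:45, 23:00].
Intermediaries M with M before compaction: demo, design_review, standup.
Via demo — items with X starts demo: standup.
Via design_review — items with X starts design_review: none.
Via standup — items with X starts standup: none.
Union: standup.

standup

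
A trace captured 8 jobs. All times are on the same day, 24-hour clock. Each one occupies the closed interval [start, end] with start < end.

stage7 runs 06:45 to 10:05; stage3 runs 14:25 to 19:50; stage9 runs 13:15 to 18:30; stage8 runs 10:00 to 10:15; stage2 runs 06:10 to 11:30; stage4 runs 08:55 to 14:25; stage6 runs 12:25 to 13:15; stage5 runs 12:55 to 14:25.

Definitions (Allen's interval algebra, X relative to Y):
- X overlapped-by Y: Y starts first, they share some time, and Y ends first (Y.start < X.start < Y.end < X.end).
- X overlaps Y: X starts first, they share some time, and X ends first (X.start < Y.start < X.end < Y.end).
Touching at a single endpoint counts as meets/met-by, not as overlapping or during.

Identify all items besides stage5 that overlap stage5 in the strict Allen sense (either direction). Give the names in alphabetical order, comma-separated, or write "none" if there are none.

stage6, stage9

Target stage5 = [12:55, 14:25].
stage2 [06:10, 11:30] → before → no.
stage3 [14:25, 19:50] → met-by → no.
stage4 [08:55, 14:25] → finished-by → no.
stage6 [12:25, 13:15] → overlaps → yes.
stage7 [06:45, 10:05] → before → no.
stage8 [10:00, 10:15] → before → no.
stage9 [13:15, 18:30] → overlapped-by → yes.
Result: stage6, stage9.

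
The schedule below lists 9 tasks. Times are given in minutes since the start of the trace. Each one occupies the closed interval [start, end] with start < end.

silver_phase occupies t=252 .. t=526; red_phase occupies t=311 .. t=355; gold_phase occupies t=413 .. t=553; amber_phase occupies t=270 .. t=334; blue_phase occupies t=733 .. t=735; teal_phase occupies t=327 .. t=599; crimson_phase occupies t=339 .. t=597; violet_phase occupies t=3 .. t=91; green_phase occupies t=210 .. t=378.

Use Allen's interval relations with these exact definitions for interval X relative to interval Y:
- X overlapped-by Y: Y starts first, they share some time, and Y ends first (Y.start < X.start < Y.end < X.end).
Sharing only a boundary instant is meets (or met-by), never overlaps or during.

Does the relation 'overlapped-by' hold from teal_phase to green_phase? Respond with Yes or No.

teal_phase = [t=327, t=599], green_phase = [t=210, t=378].
Actual relation of teal_phase to green_phase: overlapped-by.
Asked whether 'overlapped-by' holds → Yes.

Yes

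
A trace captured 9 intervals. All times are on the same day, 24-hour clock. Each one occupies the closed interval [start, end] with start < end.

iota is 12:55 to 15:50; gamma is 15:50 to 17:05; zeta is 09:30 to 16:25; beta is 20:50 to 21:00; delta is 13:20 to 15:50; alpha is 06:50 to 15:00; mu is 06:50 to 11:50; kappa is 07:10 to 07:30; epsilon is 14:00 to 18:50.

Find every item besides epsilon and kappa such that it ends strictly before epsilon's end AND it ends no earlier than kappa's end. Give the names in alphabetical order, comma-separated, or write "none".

Conditions: its end is strictly before epsilon's end (X.end < 18:50) AND its end is no earlier than kappa's end (X.end >= 07:30).
alpha: end 15:00 < 18:50? ✓; end 15:00 >= 07:30? ✓ → yes.
beta: end 21:00 < 18:50? ✗; end 21:00 >= 07:30? ✓ → no.
delta: end 15:50 < 18:50? ✓; end 15:50 >= 07:30? ✓ → yes.
gamma: end 17:05 < 18:50? ✓; end 17:05 >= 07:30? ✓ → yes.
iota: end 15:50 < 18:50? ✓; end 15:50 >= 07:30? ✓ → yes.
mu: end 11:50 < 18:50? ✓; end 11:50 >= 07:30? ✓ → yes.
zeta: end 16:25 < 18:50? ✓; end 16:25 >= 07:30? ✓ → yes.
Result: alpha, delta, gamma, iota, mu, zeta.

alpha, delta, gamma, iota, mu, zeta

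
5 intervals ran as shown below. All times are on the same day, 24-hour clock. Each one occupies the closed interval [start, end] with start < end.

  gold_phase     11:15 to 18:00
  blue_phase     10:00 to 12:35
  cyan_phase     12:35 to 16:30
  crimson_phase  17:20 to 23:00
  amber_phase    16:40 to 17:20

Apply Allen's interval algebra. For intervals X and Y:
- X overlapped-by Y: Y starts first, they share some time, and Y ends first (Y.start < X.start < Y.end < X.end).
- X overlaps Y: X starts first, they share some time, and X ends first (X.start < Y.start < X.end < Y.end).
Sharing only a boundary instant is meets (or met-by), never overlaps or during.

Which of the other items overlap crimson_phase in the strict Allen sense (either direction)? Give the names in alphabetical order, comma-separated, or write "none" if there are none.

Target crimson_phase = [17:20, 23:00].
amber_phase [16:40, 17:20] → meets → no.
blue_phase [10:00, 12:35] → before → no.
cyan_phase [12:35, 16:30] → before → no.
gold_phase [11:15, 18:00] → overlaps → yes.
Result: gold_phase.

gold_phase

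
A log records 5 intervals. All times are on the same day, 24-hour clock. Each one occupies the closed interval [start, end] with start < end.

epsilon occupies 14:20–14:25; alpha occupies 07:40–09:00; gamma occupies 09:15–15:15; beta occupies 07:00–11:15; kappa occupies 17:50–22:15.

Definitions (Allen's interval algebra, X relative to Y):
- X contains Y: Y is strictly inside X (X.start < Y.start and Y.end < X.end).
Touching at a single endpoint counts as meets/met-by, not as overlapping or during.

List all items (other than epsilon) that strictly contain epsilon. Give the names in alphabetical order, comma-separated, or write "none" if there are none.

gamma

Target epsilon = [14:20, 14:25].
alpha [07:40, 09:00] → before → no.
beta [07:00, 11:15] → before → no.
gamma [09:15, 15:15] → contains → yes.
kappa [17:50, 22:15] → after → no.
Result: gamma.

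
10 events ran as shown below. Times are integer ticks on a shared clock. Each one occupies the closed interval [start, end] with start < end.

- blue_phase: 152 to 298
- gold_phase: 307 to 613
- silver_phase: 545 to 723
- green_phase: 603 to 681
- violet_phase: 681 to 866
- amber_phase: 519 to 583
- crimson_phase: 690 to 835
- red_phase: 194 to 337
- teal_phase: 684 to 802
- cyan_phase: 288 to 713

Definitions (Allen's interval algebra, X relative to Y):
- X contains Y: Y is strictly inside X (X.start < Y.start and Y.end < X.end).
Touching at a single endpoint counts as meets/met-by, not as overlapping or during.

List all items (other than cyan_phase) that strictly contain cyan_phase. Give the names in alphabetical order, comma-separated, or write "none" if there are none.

Target cyan_phase = [288, 713].
amber_phase [519, 583] → during → no.
blue_phase [152, 298] → overlaps → no.
crimson_phase [690, 835] → overlapped-by → no.
gold_phase [307, 613] → during → no.
green_phase [603, 681] → during → no.
red_phase [194, 337] → overlaps → no.
silver_phase [545, 723] → overlapped-by → no.
teal_phase [684, 802] → overlapped-by → no.
violet_phase [681, 866] → overlapped-by → no.
Result: none.

none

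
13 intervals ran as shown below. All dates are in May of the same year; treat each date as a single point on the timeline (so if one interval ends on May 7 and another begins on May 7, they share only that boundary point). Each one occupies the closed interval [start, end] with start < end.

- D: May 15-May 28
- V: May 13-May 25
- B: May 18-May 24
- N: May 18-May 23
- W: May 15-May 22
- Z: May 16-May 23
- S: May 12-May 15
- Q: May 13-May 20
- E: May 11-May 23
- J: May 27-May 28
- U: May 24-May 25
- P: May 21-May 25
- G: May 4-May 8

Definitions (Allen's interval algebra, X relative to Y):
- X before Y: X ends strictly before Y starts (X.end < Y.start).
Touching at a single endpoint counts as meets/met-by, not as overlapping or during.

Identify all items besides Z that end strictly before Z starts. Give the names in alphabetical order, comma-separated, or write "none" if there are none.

G, S

Target Z = [May 16, May 23].
B [May 18, May 24] → overlapped-by → no.
D [May 15, May 28] → contains → no.
E [May 11, May 23] → finished-by → no.
G [May 4, May 8] → before → yes.
J [May 27, May 28] → after → no.
N [May 18, May 23] → finishes → no.
P [May 21, May 25] → overlapped-by → no.
Q [May 13, May 20] → overlaps → no.
S [May 12, May 15] → before → yes.
U [May 24, May 25] → after → no.
V [May 13, May 25] → contains → no.
W [May 15, May 22] → overlaps → no.
Result: G, S.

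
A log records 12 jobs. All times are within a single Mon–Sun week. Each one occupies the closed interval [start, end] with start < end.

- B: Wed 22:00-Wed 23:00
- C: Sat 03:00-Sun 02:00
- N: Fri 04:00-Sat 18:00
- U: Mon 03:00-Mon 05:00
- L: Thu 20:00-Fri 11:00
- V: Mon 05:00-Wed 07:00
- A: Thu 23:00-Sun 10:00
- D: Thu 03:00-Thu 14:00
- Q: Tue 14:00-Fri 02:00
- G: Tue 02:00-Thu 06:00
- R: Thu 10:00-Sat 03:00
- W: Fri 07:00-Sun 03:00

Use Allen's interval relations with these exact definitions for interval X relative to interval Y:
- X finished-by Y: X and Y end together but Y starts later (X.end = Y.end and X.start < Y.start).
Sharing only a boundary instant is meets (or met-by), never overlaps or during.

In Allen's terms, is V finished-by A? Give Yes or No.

V = [Mon 05:00, Wed 07:00], A = [Thu 23:00, Sun 10:00].
Actual relation of V to A: before.
Asked whether 'finished-by' holds → No.

No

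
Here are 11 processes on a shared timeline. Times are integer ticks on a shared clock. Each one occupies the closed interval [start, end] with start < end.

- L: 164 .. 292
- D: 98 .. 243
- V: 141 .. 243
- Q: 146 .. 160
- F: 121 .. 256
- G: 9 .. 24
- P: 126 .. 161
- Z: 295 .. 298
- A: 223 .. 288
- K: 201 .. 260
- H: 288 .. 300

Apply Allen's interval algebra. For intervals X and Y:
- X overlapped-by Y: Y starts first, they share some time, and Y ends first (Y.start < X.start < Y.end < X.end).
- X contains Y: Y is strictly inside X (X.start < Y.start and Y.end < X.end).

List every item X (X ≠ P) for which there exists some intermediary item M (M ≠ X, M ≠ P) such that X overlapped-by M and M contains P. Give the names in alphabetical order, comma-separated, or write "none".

Target P = [126, 161].
Intermediaries M with M contains P: D, F.
Via D — items with X overlapped-by D: A, F, K, L.
Via F — items with X overlapped-by F: A, K, L.
Union: A, F, K, L.

A, F, K, L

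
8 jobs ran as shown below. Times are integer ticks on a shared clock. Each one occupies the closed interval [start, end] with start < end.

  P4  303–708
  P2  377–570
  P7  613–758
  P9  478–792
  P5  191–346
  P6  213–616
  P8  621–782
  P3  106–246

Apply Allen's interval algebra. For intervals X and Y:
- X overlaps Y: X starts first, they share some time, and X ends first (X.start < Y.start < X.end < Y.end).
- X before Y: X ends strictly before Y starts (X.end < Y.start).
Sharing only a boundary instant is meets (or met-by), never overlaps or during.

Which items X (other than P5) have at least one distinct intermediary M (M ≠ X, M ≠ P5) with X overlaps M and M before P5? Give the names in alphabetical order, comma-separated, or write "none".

Target P5 = [191, 346].
Intermediaries M with M before P5: none.
Union: none.

none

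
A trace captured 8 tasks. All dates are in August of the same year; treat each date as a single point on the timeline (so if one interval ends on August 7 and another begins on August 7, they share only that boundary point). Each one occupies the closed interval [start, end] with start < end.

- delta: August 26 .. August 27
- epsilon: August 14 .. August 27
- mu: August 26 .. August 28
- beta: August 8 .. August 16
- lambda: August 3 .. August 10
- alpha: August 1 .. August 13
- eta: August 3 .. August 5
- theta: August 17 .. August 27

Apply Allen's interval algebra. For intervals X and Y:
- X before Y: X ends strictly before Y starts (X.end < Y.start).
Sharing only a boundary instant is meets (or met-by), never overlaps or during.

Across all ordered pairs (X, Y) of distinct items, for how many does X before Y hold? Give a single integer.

16

Checking all 56 ordered pairs for relation 'before'; matching pairs in alphabetical order:
(alpha, delta): alpha before delta ✓
(alpha, epsilon): alpha before epsilon ✓
(alpha, mu): alpha before mu ✓
(alpha, theta): alpha before theta ✓
(beta, delta): beta before delta ✓
(beta, mu): beta before mu ✓
(beta, theta): beta before theta ✓
(eta, beta): eta before beta ✓
(eta, delta): eta before delta ✓
(eta, epsilon): eta before epsilon ✓
(eta, mu): eta before mu ✓
(eta, theta): eta before theta ✓
(lambda, delta): lambda before delta ✓
(lambda, epsilon): lambda before epsilon ✓
(lambda, mu): lambda before mu ✓
(lambda, theta): lambda before theta ✓
Count: 16.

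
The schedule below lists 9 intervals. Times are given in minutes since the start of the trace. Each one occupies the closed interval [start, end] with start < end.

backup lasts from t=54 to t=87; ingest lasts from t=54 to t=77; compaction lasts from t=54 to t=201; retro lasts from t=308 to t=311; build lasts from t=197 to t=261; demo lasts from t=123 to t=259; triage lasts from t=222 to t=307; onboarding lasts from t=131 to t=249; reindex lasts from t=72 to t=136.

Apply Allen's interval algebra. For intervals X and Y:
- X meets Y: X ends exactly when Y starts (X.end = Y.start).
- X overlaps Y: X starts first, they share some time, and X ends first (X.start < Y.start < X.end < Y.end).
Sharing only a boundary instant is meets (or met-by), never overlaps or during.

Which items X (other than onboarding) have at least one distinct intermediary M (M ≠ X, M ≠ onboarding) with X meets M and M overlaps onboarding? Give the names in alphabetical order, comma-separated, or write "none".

Target onboarding = [t=131, t=249].
Intermediaries M with M overlaps onboarding: compaction, reindex.
Via compaction — items with X meets compaction: none.
Via reindex — items with X meets reindex: none.
Union: none.

none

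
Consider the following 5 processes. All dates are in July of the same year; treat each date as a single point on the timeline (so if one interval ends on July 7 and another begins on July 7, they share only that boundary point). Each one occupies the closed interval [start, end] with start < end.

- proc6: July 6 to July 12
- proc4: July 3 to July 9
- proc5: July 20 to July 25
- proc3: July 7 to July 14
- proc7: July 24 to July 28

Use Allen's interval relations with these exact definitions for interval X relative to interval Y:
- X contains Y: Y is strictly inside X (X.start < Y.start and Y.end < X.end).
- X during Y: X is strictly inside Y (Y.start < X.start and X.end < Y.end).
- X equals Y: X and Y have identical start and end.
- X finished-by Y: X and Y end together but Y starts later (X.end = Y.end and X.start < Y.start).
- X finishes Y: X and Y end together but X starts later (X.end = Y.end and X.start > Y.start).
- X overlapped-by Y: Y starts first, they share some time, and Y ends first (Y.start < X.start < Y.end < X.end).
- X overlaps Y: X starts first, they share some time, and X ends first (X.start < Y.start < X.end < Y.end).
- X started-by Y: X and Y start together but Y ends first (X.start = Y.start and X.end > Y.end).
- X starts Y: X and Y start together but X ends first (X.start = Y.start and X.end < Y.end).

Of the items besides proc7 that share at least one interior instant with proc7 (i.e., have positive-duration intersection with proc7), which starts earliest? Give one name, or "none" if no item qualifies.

Target proc7 = [July 24, July 28].
proc3 [July 7, July 14] → before → excluded.
proc4 [July 3, July 9] → before → excluded.
proc5 [July 20, July 25] → overlaps → candidate.
proc6 [July 6, July 12] → before → excluded.
Among candidates, earliest start is July 20 → proc5.

proc5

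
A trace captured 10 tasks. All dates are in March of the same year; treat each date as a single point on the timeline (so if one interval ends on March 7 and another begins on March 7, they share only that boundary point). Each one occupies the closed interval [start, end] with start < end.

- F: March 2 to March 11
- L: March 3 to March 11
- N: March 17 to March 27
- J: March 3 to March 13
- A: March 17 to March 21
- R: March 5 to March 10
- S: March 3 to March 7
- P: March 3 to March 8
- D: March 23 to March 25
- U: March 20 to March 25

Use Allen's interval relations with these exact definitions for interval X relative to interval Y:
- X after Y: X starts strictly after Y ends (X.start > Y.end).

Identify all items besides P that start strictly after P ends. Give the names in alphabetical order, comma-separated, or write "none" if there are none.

A, D, N, U

Target P = [March 3, March 8].
A [March 17, March 21] → after → yes.
D [March 23, March 25] → after → yes.
F [March 2, March 11] → contains → no.
J [March 3, March 13] → started-by → no.
L [March 3, March 11] → started-by → no.
N [March 17, March 27] → after → yes.
R [March 5, March 10] → overlapped-by → no.
S [March 3, March 7] → starts → no.
U [March 20, March 25] → after → yes.
Result: A, D, N, U.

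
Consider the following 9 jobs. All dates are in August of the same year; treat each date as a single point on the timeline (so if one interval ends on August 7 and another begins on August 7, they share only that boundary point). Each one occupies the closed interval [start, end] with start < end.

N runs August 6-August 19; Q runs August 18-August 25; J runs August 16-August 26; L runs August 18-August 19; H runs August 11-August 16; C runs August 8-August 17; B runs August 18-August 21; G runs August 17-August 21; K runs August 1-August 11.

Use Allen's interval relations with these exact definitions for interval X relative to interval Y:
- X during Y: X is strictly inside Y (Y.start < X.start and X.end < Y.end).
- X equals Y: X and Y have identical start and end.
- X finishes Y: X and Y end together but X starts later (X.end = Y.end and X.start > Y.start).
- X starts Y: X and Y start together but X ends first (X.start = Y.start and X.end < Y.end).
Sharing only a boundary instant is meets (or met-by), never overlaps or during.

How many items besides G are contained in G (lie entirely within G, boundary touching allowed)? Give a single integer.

2

Target G = [August 17, August 21].
B [August 18, August 21] → finishes → counts.
C [August 8, August 17] → meets → no.
H [August 11, August 16] → before → no.
J [August 16, August 26] → contains → no.
K [August 1, August 11] → before → no.
L [August 18, August 19] → during → counts.
N [August 6, August 19] → overlaps → no.
Q [August 18, August 25] → overlapped-by → no.
Total: 2.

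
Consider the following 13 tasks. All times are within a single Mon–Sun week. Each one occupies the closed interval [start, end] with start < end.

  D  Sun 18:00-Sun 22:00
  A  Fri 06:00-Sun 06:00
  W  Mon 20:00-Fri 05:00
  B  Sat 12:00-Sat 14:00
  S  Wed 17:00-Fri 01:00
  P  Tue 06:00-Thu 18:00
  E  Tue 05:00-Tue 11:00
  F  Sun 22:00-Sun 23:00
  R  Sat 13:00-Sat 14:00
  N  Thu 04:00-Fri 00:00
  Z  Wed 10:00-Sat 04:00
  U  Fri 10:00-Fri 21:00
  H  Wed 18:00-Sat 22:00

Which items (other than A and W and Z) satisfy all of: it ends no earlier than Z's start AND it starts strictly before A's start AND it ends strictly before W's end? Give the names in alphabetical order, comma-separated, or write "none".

Conditions: its end is no earlier than Z's start (X.end >= Wed 10:00) AND its start is strictly before A's start (X.start < Fri 06:00) AND its end is strictly before W's end (X.end < Fri 05:00).
B: end Sat 14:00 >= Wed 10:00? ✓; start Sat 12:00 < Fri 06:00? ✗; end Sat 14:00 < Fri 05:00? ✗ → no.
D: end Sun 22:00 >= Wed 10:00? ✓; start Sun 18:00 < Fri 06:00? ✗; end Sun 22:00 < Fri 05:00? ✗ → no.
E: end Tue 11:00 >= Wed 10:00? ✗; start Tue 05:00 < Fri 06:00? ✓; end Tue 11:00 < Fri 05:00? ✓ → no.
F: end Sun 23:00 >= Wed 10:00? ✓; start Sun 22:00 < Fri 06:00? ✗; end Sun 23:00 < Fri 05:00? ✗ → no.
H: end Sat 22:00 >= Wed 10:00? ✓; start Wed 18:00 < Fri 06:00? ✓; end Sat 22:00 < Fri 05:00? ✗ → no.
N: end Fri 00:00 >= Wed 10:00? ✓; start Thu 04:00 < Fri 06:00? ✓; end Fri 00:00 < Fri 05:00? ✓ → yes.
P: end Thu 18:00 >= Wed 10:00? ✓; start Tue 06:00 < Fri 06:00? ✓; end Thu 18:00 < Fri 05:00? ✓ → yes.
R: end Sat 14:00 >= Wed 10:00? ✓; start Sat 13:00 < Fri 06:00? ✗; end Sat 14:00 < Fri 05:00? ✗ → no.
S: end Fri 01:00 >= Wed 10:00? ✓; start Wed 17:00 < Fri 06:00? ✓; end Fri 01:00 < Fri 05:00? ✓ → yes.
U: end Fri 21:00 >= Wed 10:00? ✓; start Fri 10:00 < Fri 06:00? ✗; end Fri 21:00 < Fri 05:00? ✗ → no.
Result: N, P, S.

N, P, S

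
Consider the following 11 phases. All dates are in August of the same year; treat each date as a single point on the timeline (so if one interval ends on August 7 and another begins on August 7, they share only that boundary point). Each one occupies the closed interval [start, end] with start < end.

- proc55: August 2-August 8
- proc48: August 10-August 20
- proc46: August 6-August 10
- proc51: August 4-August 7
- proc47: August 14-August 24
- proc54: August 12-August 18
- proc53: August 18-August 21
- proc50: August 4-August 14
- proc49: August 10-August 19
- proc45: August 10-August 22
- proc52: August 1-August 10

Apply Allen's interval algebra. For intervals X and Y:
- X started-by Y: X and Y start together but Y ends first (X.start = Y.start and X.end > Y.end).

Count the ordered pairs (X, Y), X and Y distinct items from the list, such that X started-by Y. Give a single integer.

4

Checking all 110 ordered pairs for relation 'started-by'; matching pairs in alphabetical order:
(proc45, proc48): proc45 started-by proc48 ✓
(proc45, proc49): proc45 started-by proc49 ✓
(proc48, proc49): proc48 started-by proc49 ✓
(proc50, proc51): proc50 started-by proc51 ✓
Count: 4.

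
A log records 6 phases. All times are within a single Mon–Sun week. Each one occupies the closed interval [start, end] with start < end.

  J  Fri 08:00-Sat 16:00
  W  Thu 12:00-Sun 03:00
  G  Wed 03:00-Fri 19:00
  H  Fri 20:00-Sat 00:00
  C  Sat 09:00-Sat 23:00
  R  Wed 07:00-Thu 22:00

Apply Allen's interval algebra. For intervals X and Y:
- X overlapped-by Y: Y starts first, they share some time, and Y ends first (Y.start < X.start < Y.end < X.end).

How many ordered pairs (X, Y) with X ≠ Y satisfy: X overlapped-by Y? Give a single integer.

4

Checking all 30 ordered pairs for relation 'overlapped-by'; matching pairs in alphabetical order:
(C, J): C overlapped-by J ✓
(J, G): J overlapped-by G ✓
(W, G): W overlapped-by G ✓
(W, R): W overlapped-by R ✓
Count: 4.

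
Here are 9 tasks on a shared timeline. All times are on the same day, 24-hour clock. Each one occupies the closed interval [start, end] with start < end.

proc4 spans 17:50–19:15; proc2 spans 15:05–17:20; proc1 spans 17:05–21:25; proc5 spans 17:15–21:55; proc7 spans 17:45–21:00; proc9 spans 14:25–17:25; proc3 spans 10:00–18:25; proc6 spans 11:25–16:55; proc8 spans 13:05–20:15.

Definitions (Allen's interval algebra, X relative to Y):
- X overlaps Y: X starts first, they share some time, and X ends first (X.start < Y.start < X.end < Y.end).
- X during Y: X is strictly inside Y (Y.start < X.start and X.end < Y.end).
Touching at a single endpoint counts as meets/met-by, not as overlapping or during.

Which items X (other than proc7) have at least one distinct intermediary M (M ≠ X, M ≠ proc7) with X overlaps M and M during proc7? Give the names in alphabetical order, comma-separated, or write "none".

proc3

Target proc7 = [17:45, 21:00].
Intermediaries M with M during proc7: proc4.
Via proc4 — items with X overlaps proc4: proc3.
Union: proc3.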